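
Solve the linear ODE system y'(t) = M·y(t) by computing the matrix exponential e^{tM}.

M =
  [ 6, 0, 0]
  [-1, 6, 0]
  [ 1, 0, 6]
e^{tM} =
  [exp(6*t), 0, 0]
  [-t*exp(6*t), exp(6*t), 0]
  [t*exp(6*t), 0, exp(6*t)]

Strategy: write M = P · J · P⁻¹ where J is a Jordan canonical form, so e^{tM} = P · e^{tJ} · P⁻¹, and e^{tJ} can be computed block-by-block.

M has Jordan form
J =
  [6, 1, 0]
  [0, 6, 0]
  [0, 0, 6]
(up to reordering of blocks).

Per-block formulas:
  For a 2×2 Jordan block J_2(6): exp(t · J_2(6)) = e^(6t)·(I + t·N), where N is the 2×2 nilpotent shift.
  For a 1×1 block at λ = 6: exp(t · [6]) = [e^(6t)].

After assembling e^{tJ} and conjugating by P, we get:

e^{tM} =
  [exp(6*t), 0, 0]
  [-t*exp(6*t), exp(6*t), 0]
  [t*exp(6*t), 0, exp(6*t)]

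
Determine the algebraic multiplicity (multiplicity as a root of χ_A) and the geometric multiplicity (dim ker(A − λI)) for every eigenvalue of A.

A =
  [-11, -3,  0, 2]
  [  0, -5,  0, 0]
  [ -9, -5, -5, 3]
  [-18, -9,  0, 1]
λ = -5: alg = 4, geom = 2

Step 1 — factor the characteristic polynomial to read off the algebraic multiplicities:
  χ_A(x) = (x + 5)^4

Step 2 — compute geometric multiplicities via the rank-nullity identity g(λ) = n − rank(A − λI):
  rank(A − (-5)·I) = 2, so dim ker(A − (-5)·I) = n − 2 = 2

Summary:
  λ = -5: algebraic multiplicity = 4, geometric multiplicity = 2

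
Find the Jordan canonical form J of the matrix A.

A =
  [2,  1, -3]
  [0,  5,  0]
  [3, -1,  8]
J_2(5) ⊕ J_1(5)

The characteristic polynomial is
  det(x·I − A) = x^3 - 15*x^2 + 75*x - 125 = (x - 5)^3

Eigenvalues and multiplicities (the geometric multiplicity of λ is n − rank(A − λI), which equals the number of Jordan blocks for λ):
  λ = 5: algebraic multiplicity = 3, geometric multiplicity = 2

Determining the block sizes for each eigenvalue:
  λ = 5: 2 blocks summing to 3 forces exactly one block of size 2 and the rest size 1 → block sizes [2, 1]

Assembling the blocks gives a Jordan form
J =
  [5, 1, 0]
  [0, 5, 0]
  [0, 0, 5]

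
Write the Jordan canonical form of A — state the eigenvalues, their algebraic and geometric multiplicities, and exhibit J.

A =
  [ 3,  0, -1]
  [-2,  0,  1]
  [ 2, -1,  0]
J_3(1)

The characteristic polynomial is
  det(x·I − A) = x^3 - 3*x^2 + 3*x - 1 = (x - 1)^3

Eigenvalues and multiplicities (the geometric multiplicity of λ is n − rank(A − λI), which equals the number of Jordan blocks for λ):
  λ = 1: algebraic multiplicity = 3, geometric multiplicity = 1

Determining the block sizes for each eigenvalue:
  λ = 1: one block (gm = 1), so the single block has size am = 3 → block sizes [3]

Assembling the blocks gives a Jordan form
J =
  [1, 1, 0]
  [0, 1, 1]
  [0, 0, 1]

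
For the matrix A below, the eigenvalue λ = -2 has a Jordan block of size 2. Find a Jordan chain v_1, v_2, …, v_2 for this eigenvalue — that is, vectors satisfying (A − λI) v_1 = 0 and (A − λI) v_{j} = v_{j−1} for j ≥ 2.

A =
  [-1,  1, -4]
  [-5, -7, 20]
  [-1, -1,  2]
A Jordan chain for λ = -2 of length 2:
v_1 = (1, -5, -1)ᵀ
v_2 = (1, 0, 0)ᵀ

Let N = A − (-2)·I. We want v_2 with N^2 v_2 = 0 but N^1 v_2 ≠ 0; then v_{j-1} := N · v_j for j = 2, …, 2.

Pick v_2 = (1, 0, 0)ᵀ.
Then v_1 = N · v_2 = (1, -5, -1)ᵀ.

Sanity check: (A − (-2)·I) v_1 = (0, 0, 0)ᵀ = 0. ✓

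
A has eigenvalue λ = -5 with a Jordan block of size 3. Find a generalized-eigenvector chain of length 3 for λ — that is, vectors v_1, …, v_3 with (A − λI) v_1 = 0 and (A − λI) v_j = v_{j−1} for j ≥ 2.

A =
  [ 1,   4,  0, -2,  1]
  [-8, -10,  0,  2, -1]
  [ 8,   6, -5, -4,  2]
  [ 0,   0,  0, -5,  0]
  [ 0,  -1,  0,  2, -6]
A Jordan chain for λ = -5 of length 3:
v_1 = (4, -8, 0, 0, 8)ᵀ
v_2 = (6, -8, 8, 0, 0)ᵀ
v_3 = (1, 0, 0, 0, 0)ᵀ

Let N = A − (-5)·I. We want v_3 with N^3 v_3 = 0 but N^2 v_3 ≠ 0; then v_{j-1} := N · v_j for j = 3, …, 2.

Pick v_3 = (1, 0, 0, 0, 0)ᵀ.
Then v_2 = N · v_3 = (6, -8, 8, 0, 0)ᵀ.
Then v_1 = N · v_2 = (4, -8, 0, 0, 8)ᵀ.

Sanity check: (A − (-5)·I) v_1 = (0, 0, 0, 0, 0)ᵀ = 0. ✓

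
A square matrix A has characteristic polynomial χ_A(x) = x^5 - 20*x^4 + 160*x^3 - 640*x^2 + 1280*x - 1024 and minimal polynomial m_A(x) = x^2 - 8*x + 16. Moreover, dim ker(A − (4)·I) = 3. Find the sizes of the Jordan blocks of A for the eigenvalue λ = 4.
Block sizes for λ = 4: [2, 2, 1]

Step 1 — from the characteristic polynomial, algebraic multiplicity of λ = 4 is 5. From dim ker(A − (4)·I) = 3, there are exactly 3 Jordan blocks for λ = 4.
Step 2 — from the minimal polynomial, the factor (x − 4)^2 tells us the largest block for λ = 4 has size 2.
Step 3 — with total size 5, 3 blocks, and largest block 2, the block sizes (in nonincreasing order) are [2, 2, 1].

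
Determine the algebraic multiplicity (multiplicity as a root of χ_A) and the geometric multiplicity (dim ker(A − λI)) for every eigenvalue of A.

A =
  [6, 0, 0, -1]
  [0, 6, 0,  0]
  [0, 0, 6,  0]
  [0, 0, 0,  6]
λ = 6: alg = 4, geom = 3

Step 1 — factor the characteristic polynomial to read off the algebraic multiplicities:
  χ_A(x) = (x - 6)^4

Step 2 — compute geometric multiplicities via the rank-nullity identity g(λ) = n − rank(A − λI):
  rank(A − (6)·I) = 1, so dim ker(A − (6)·I) = n − 1 = 3

Summary:
  λ = 6: algebraic multiplicity = 4, geometric multiplicity = 3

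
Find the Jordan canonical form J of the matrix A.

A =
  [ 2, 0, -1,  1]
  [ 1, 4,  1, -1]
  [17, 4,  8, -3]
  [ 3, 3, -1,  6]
J_3(5) ⊕ J_1(5)

The characteristic polynomial is
  det(x·I − A) = x^4 - 20*x^3 + 150*x^2 - 500*x + 625 = (x - 5)^4

Eigenvalues and multiplicities (the geometric multiplicity of λ is n − rank(A − λI), which equals the number of Jordan blocks for λ):
  λ = 5: algebraic multiplicity = 4, geometric multiplicity = 2

Determining the block sizes for each eigenvalue:
  λ = 5: with am = 4 and gm = 2, the partition is not yet determined (e.g. several partitions of 4 into 2 parts exist). Let N = A − (5)·I. Computing rank(N^1) = 2, rank(N^2) = 1, rank(N^3) = 0; the number of blocks of size ≥ j is rank(N^{j−1}) − rank(N^j), giving [2, 1, 1]. So we have 1 block(s) of size 3, 1 block(s) of size 1 → block sizes [3, 1]

Assembling the blocks gives a Jordan form
J =
  [5, 1, 0, 0]
  [0, 5, 1, 0]
  [0, 0, 5, 0]
  [0, 0, 0, 5]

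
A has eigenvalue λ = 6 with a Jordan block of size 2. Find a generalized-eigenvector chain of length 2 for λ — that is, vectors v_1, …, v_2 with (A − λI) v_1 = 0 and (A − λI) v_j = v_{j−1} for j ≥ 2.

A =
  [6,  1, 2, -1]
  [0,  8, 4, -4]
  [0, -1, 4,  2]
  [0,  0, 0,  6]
A Jordan chain for λ = 6 of length 2:
v_1 = (1, 2, -1, 0)ᵀ
v_2 = (0, 1, 0, 0)ᵀ

Let N = A − (6)·I. We want v_2 with N^2 v_2 = 0 but N^1 v_2 ≠ 0; then v_{j-1} := N · v_j for j = 2, …, 2.

Pick v_2 = (0, 1, 0, 0)ᵀ.
Then v_1 = N · v_2 = (1, 2, -1, 0)ᵀ.

Sanity check: (A − (6)·I) v_1 = (0, 0, 0, 0)ᵀ = 0. ✓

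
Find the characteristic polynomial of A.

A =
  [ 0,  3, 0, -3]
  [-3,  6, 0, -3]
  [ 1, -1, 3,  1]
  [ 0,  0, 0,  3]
x^4 - 12*x^3 + 54*x^2 - 108*x + 81

Expanding det(x·I − A) (e.g. by cofactor expansion or by noting that A is similar to its Jordan form J, which has the same characteristic polynomial as A) gives
  χ_A(x) = x^4 - 12*x^3 + 54*x^2 - 108*x + 81
which factors as (x - 3)^4. The eigenvalues (with algebraic multiplicities) are λ = 3 with multiplicity 4.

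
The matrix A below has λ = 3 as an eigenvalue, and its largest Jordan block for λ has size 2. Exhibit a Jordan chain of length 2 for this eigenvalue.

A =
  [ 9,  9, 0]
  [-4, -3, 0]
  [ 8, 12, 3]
A Jordan chain for λ = 3 of length 2:
v_1 = (6, -4, 8)ᵀ
v_2 = (1, 0, 0)ᵀ

Let N = A − (3)·I. We want v_2 with N^2 v_2 = 0 but N^1 v_2 ≠ 0; then v_{j-1} := N · v_j for j = 2, …, 2.

Pick v_2 = (1, 0, 0)ᵀ.
Then v_1 = N · v_2 = (6, -4, 8)ᵀ.

Sanity check: (A − (3)·I) v_1 = (0, 0, 0)ᵀ = 0. ✓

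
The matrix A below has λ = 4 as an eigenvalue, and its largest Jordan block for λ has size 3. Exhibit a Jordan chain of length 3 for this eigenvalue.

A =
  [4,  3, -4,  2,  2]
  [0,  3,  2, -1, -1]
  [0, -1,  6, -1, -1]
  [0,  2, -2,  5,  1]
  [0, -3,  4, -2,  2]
A Jordan chain for λ = 4 of length 3:
v_1 = (-1, 0, 0, -1, 1)ᵀ
v_2 = (3, -1, -1, 2, -3)ᵀ
v_3 = (0, 1, 0, 0, 0)ᵀ

Let N = A − (4)·I. We want v_3 with N^3 v_3 = 0 but N^2 v_3 ≠ 0; then v_{j-1} := N · v_j for j = 3, …, 2.

Pick v_3 = (0, 1, 0, 0, 0)ᵀ.
Then v_2 = N · v_3 = (3, -1, -1, 2, -3)ᵀ.
Then v_1 = N · v_2 = (-1, 0, 0, -1, 1)ᵀ.

Sanity check: (A − (4)·I) v_1 = (0, 0, 0, 0, 0)ᵀ = 0. ✓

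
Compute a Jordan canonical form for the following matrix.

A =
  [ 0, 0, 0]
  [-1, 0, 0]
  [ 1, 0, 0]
J_2(0) ⊕ J_1(0)

The characteristic polynomial is
  det(x·I − A) = x^3

Eigenvalues and multiplicities (the geometric multiplicity of λ is n − rank(A − λI), which equals the number of Jordan blocks for λ):
  λ = 0: algebraic multiplicity = 3, geometric multiplicity = 2

Determining the block sizes for each eigenvalue:
  λ = 0: 2 blocks summing to 3 forces exactly one block of size 2 and the rest size 1 → block sizes [2, 1]

Assembling the blocks gives a Jordan form
J =
  [0, 1, 0]
  [0, 0, 0]
  [0, 0, 0]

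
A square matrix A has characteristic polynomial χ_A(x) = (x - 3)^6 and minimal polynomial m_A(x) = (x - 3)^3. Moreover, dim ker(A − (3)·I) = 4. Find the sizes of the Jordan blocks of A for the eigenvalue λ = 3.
Block sizes for λ = 3: [3, 1, 1, 1]

Step 1 — from the characteristic polynomial, algebraic multiplicity of λ = 3 is 6. From dim ker(A − (3)·I) = 4, there are exactly 4 Jordan blocks for λ = 3.
Step 2 — from the minimal polynomial, the factor (x − 3)^3 tells us the largest block for λ = 3 has size 3.
Step 3 — with total size 6, 4 blocks, and largest block 3, the block sizes (in nonincreasing order) are [3, 1, 1, 1].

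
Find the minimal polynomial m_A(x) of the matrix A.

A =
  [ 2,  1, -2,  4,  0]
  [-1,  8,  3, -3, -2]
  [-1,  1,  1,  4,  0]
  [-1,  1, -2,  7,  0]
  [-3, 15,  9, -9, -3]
x^3 - 9*x^2 + 27*x - 27

The characteristic polynomial is χ_A(x) = (x - 3)^5, so the eigenvalues are known. The minimal polynomial is
  m_A(x) = Π_λ (x − λ)^{k_λ}
where k_λ is the size of the *largest* Jordan block for λ (equivalently, the smallest k with (A − λI)^k v = 0 for every generalised eigenvector v of λ).

  λ = 3: largest Jordan block has size 3, contributing (x − 3)^3

So m_A(x) = (x - 3)^3 = x^3 - 9*x^2 + 27*x - 27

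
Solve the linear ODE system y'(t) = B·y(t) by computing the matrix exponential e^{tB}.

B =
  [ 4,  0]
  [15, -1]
e^{tB} =
  [exp(4*t), 0]
  [3*exp(4*t) - 3*exp(-t), exp(-t)]

Strategy: write B = P · J · P⁻¹ where J is a Jordan canonical form, so e^{tB} = P · e^{tJ} · P⁻¹, and e^{tJ} can be computed block-by-block.

B has Jordan form
J =
  [-1, 0]
  [ 0, 4]
(up to reordering of blocks).

Per-block formulas:
  For a 1×1 block at λ = -1: exp(t · [-1]) = [e^(-1t)].
  For a 1×1 block at λ = 4: exp(t · [4]) = [e^(4t)].

After assembling e^{tJ} and conjugating by P, we get:

e^{tB} =
  [exp(4*t), 0]
  [3*exp(4*t) - 3*exp(-t), exp(-t)]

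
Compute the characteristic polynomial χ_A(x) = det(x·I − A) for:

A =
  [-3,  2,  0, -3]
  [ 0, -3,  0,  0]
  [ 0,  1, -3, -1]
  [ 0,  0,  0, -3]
x^4 + 12*x^3 + 54*x^2 + 108*x + 81

Expanding det(x·I − A) (e.g. by cofactor expansion or by noting that A is similar to its Jordan form J, which has the same characteristic polynomial as A) gives
  χ_A(x) = x^4 + 12*x^3 + 54*x^2 + 108*x + 81
which factors as (x + 3)^4. The eigenvalues (with algebraic multiplicities) are λ = -3 with multiplicity 4.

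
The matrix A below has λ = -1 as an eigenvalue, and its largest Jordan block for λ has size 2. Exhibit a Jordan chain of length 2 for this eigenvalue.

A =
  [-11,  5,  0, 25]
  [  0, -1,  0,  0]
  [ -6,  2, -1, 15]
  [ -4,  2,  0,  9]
A Jordan chain for λ = -1 of length 2:
v_1 = (-10, 0, -6, -4)ᵀ
v_2 = (1, 0, 0, 0)ᵀ

Let N = A − (-1)·I. We want v_2 with N^2 v_2 = 0 but N^1 v_2 ≠ 0; then v_{j-1} := N · v_j for j = 2, …, 2.

Pick v_2 = (1, 0, 0, 0)ᵀ.
Then v_1 = N · v_2 = (-10, 0, -6, -4)ᵀ.

Sanity check: (A − (-1)·I) v_1 = (0, 0, 0, 0)ᵀ = 0. ✓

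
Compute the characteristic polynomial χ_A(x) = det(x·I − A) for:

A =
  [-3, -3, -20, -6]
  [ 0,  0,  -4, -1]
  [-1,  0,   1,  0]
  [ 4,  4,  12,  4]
x^4 - 2*x^3 - 3*x^2 + 4*x + 4

Expanding det(x·I − A) (e.g. by cofactor expansion or by noting that A is similar to its Jordan form J, which has the same characteristic polynomial as A) gives
  χ_A(x) = x^4 - 2*x^3 - 3*x^2 + 4*x + 4
which factors as (x - 2)^2*(x + 1)^2. The eigenvalues (with algebraic multiplicities) are λ = -1 with multiplicity 2, λ = 2 with multiplicity 2.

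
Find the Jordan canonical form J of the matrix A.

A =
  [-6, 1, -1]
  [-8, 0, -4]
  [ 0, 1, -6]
J_3(-4)

The characteristic polynomial is
  det(x·I − A) = x^3 + 12*x^2 + 48*x + 64 = (x + 4)^3

Eigenvalues and multiplicities (the geometric multiplicity of λ is n − rank(A − λI), which equals the number of Jordan blocks for λ):
  λ = -4: algebraic multiplicity = 3, geometric multiplicity = 1

Determining the block sizes for each eigenvalue:
  λ = -4: one block (gm = 1), so the single block has size am = 3 → block sizes [3]

Assembling the blocks gives a Jordan form
J =
  [-4,  1,  0]
  [ 0, -4,  1]
  [ 0,  0, -4]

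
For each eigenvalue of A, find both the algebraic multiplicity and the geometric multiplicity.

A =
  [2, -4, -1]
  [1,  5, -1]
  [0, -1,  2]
λ = 3: alg = 3, geom = 1

Step 1 — factor the characteristic polynomial to read off the algebraic multiplicities:
  χ_A(x) = (x - 3)^3

Step 2 — compute geometric multiplicities via the rank-nullity identity g(λ) = n − rank(A − λI):
  rank(A − (3)·I) = 2, so dim ker(A − (3)·I) = n − 2 = 1

Summary:
  λ = 3: algebraic multiplicity = 3, geometric multiplicity = 1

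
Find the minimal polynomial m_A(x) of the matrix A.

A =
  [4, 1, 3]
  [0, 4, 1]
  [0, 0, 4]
x^3 - 12*x^2 + 48*x - 64

The characteristic polynomial is χ_A(x) = (x - 4)^3, so the eigenvalues are known. The minimal polynomial is
  m_A(x) = Π_λ (x − λ)^{k_λ}
where k_λ is the size of the *largest* Jordan block for λ (equivalently, the smallest k with (A − λI)^k v = 0 for every generalised eigenvector v of λ).

  λ = 4: largest Jordan block has size 3, contributing (x − 4)^3

So m_A(x) = (x - 4)^3 = x^3 - 12*x^2 + 48*x - 64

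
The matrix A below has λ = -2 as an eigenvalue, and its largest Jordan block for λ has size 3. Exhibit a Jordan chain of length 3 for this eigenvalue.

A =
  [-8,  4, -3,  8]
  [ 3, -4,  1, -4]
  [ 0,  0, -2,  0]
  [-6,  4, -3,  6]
A Jordan chain for λ = -2 of length 3:
v_1 = (-2, 1, 0, -2)ᵀ
v_2 = (-3, 1, 0, -3)ᵀ
v_3 = (0, 0, 1, 0)ᵀ

Let N = A − (-2)·I. We want v_3 with N^3 v_3 = 0 but N^2 v_3 ≠ 0; then v_{j-1} := N · v_j for j = 3, …, 2.

Pick v_3 = (0, 0, 1, 0)ᵀ.
Then v_2 = N · v_3 = (-3, 1, 0, -3)ᵀ.
Then v_1 = N · v_2 = (-2, 1, 0, -2)ᵀ.

Sanity check: (A − (-2)·I) v_1 = (0, 0, 0, 0)ᵀ = 0. ✓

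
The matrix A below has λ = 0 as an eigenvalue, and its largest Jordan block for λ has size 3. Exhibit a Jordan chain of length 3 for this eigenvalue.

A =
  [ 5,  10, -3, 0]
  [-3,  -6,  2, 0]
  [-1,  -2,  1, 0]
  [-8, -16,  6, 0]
A Jordan chain for λ = 0 of length 3:
v_1 = (-2, 1, 0, 2)ᵀ
v_2 = (5, -3, -1, -8)ᵀ
v_3 = (1, 0, 0, 0)ᵀ

Let N = A − (0)·I. We want v_3 with N^3 v_3 = 0 but N^2 v_3 ≠ 0; then v_{j-1} := N · v_j for j = 3, …, 2.

Pick v_3 = (1, 0, 0, 0)ᵀ.
Then v_2 = N · v_3 = (5, -3, -1, -8)ᵀ.
Then v_1 = N · v_2 = (-2, 1, 0, 2)ᵀ.

Sanity check: (A − (0)·I) v_1 = (0, 0, 0, 0)ᵀ = 0. ✓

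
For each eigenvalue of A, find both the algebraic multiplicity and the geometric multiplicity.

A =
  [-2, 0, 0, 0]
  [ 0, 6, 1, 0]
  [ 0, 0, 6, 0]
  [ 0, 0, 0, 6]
λ = -2: alg = 1, geom = 1; λ = 6: alg = 3, geom = 2

Step 1 — factor the characteristic polynomial to read off the algebraic multiplicities:
  χ_A(x) = (x - 6)^3*(x + 2)

Step 2 — compute geometric multiplicities via the rank-nullity identity g(λ) = n − rank(A − λI):
  rank(A − (-2)·I) = 3, so dim ker(A − (-2)·I) = n − 3 = 1
  rank(A − (6)·I) = 2, so dim ker(A − (6)·I) = n − 2 = 2

Summary:
  λ = -2: algebraic multiplicity = 1, geometric multiplicity = 1
  λ = 6: algebraic multiplicity = 3, geometric multiplicity = 2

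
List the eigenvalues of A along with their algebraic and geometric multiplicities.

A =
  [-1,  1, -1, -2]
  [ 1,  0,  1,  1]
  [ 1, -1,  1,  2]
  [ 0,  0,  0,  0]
λ = 0: alg = 4, geom = 2

Step 1 — factor the characteristic polynomial to read off the algebraic multiplicities:
  χ_A(x) = x^4

Step 2 — compute geometric multiplicities via the rank-nullity identity g(λ) = n − rank(A − λI):
  rank(A − (0)·I) = 2, so dim ker(A − (0)·I) = n − 2 = 2

Summary:
  λ = 0: algebraic multiplicity = 4, geometric multiplicity = 2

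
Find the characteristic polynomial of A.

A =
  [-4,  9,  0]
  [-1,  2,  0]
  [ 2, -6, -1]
x^3 + 3*x^2 + 3*x + 1

Expanding det(x·I − A) (e.g. by cofactor expansion or by noting that A is similar to its Jordan form J, which has the same characteristic polynomial as A) gives
  χ_A(x) = x^3 + 3*x^2 + 3*x + 1
which factors as (x + 1)^3. The eigenvalues (with algebraic multiplicities) are λ = -1 with multiplicity 3.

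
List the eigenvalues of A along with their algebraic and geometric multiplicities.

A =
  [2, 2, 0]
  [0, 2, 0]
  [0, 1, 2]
λ = 2: alg = 3, geom = 2

Step 1 — factor the characteristic polynomial to read off the algebraic multiplicities:
  χ_A(x) = (x - 2)^3

Step 2 — compute geometric multiplicities via the rank-nullity identity g(λ) = n − rank(A − λI):
  rank(A − (2)·I) = 1, so dim ker(A − (2)·I) = n − 1 = 2

Summary:
  λ = 2: algebraic multiplicity = 3, geometric multiplicity = 2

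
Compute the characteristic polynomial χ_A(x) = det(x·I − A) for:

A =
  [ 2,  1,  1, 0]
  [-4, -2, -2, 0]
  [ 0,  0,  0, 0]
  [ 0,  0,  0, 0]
x^4

Expanding det(x·I − A) (e.g. by cofactor expansion or by noting that A is similar to its Jordan form J, which has the same characteristic polynomial as A) gives
  χ_A(x) = x^4
which factors as x^4. The eigenvalues (with algebraic multiplicities) are λ = 0 with multiplicity 4.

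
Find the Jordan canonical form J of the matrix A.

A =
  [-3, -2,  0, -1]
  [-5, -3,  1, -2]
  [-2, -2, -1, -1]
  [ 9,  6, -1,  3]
J_3(-1) ⊕ J_1(-1)

The characteristic polynomial is
  det(x·I − A) = x^4 + 4*x^3 + 6*x^2 + 4*x + 1 = (x + 1)^4

Eigenvalues and multiplicities (the geometric multiplicity of λ is n − rank(A − λI), which equals the number of Jordan blocks for λ):
  λ = -1: algebraic multiplicity = 4, geometric multiplicity = 2

Determining the block sizes for each eigenvalue:
  λ = -1: with am = 4 and gm = 2, the partition is not yet determined (e.g. several partitions of 4 into 2 parts exist). Let N = A − (-1)·I. Computing rank(N^1) = 2, rank(N^2) = 1, rank(N^3) = 0; the number of blocks of size ≥ j is rank(N^{j−1}) − rank(N^j), giving [2, 1, 1]. So we have 1 block(s) of size 3, 1 block(s) of size 1 → block sizes [3, 1]

Assembling the blocks gives a Jordan form
J =
  [-1,  1,  0,  0]
  [ 0, -1,  1,  0]
  [ 0,  0, -1,  0]
  [ 0,  0,  0, -1]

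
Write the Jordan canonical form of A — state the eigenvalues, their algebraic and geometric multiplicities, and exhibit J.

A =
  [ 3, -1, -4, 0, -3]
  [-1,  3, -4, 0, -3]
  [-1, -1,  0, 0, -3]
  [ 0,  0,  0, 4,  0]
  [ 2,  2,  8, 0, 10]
J_2(4) ⊕ J_1(4) ⊕ J_1(4) ⊕ J_1(4)

The characteristic polynomial is
  det(x·I − A) = x^5 - 20*x^4 + 160*x^3 - 640*x^2 + 1280*x - 1024 = (x - 4)^5

Eigenvalues and multiplicities (the geometric multiplicity of λ is n − rank(A − λI), which equals the number of Jordan blocks for λ):
  λ = 4: algebraic multiplicity = 5, geometric multiplicity = 4

Determining the block sizes for each eigenvalue:
  λ = 4: 4 blocks summing to 5 forces exactly one block of size 2 and the rest size 1 → block sizes [2, 1, 1, 1]

Assembling the blocks gives a Jordan form
J =
  [4, 1, 0, 0, 0]
  [0, 4, 0, 0, 0]
  [0, 0, 4, 0, 0]
  [0, 0, 0, 4, 0]
  [0, 0, 0, 0, 4]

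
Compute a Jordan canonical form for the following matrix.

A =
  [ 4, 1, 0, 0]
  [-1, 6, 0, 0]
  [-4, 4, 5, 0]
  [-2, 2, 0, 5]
J_2(5) ⊕ J_1(5) ⊕ J_1(5)

The characteristic polynomial is
  det(x·I − A) = x^4 - 20*x^3 + 150*x^2 - 500*x + 625 = (x - 5)^4

Eigenvalues and multiplicities (the geometric multiplicity of λ is n − rank(A − λI), which equals the number of Jordan blocks for λ):
  λ = 5: algebraic multiplicity = 4, geometric multiplicity = 3

Determining the block sizes for each eigenvalue:
  λ = 5: 3 blocks summing to 4 forces exactly one block of size 2 and the rest size 1 → block sizes [2, 1, 1]

Assembling the blocks gives a Jordan form
J =
  [5, 1, 0, 0]
  [0, 5, 0, 0]
  [0, 0, 5, 0]
  [0, 0, 0, 5]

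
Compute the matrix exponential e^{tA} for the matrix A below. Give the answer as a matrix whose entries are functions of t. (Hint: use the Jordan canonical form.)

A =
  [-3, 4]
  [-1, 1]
e^{tA} =
  [-2*t*exp(-t) + exp(-t), 4*t*exp(-t)]
  [-t*exp(-t), 2*t*exp(-t) + exp(-t)]

Strategy: write A = P · J · P⁻¹ where J is a Jordan canonical form, so e^{tA} = P · e^{tJ} · P⁻¹, and e^{tJ} can be computed block-by-block.

A has Jordan form
J =
  [-1,  1]
  [ 0, -1]
(up to reordering of blocks).

Per-block formulas:
  For a 2×2 Jordan block J_2(-1): exp(t · J_2(-1)) = e^(-1t)·(I + t·N), where N is the 2×2 nilpotent shift.

After assembling e^{tJ} and conjugating by P, we get:

e^{tA} =
  [-2*t*exp(-t) + exp(-t), 4*t*exp(-t)]
  [-t*exp(-t), 2*t*exp(-t) + exp(-t)]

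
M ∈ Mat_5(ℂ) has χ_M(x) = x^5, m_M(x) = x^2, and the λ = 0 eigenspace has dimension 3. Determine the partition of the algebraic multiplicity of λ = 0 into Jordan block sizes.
Block sizes for λ = 0: [2, 2, 1]

Step 1 — from the characteristic polynomial, algebraic multiplicity of λ = 0 is 5. From dim ker(M − (0)·I) = 3, there are exactly 3 Jordan blocks for λ = 0.
Step 2 — from the minimal polynomial, the factor (x − 0)^2 tells us the largest block for λ = 0 has size 2.
Step 3 — with total size 5, 3 blocks, and largest block 2, the block sizes (in nonincreasing order) are [2, 2, 1].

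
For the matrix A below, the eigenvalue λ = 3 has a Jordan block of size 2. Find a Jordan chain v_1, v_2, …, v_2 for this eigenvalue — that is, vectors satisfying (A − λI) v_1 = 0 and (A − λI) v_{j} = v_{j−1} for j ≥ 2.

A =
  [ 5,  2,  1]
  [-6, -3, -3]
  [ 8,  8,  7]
A Jordan chain for λ = 3 of length 2:
v_1 = (2, -6, 8)ᵀ
v_2 = (1, 0, 0)ᵀ

Let N = A − (3)·I. We want v_2 with N^2 v_2 = 0 but N^1 v_2 ≠ 0; then v_{j-1} := N · v_j for j = 2, …, 2.

Pick v_2 = (1, 0, 0)ᵀ.
Then v_1 = N · v_2 = (2, -6, 8)ᵀ.

Sanity check: (A − (3)·I) v_1 = (0, 0, 0)ᵀ = 0. ✓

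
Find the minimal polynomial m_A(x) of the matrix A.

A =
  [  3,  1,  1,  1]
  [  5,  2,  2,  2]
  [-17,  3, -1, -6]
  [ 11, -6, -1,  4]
x^4 - 8*x^3 + 18*x^2 - 16*x + 5

The characteristic polynomial is χ_A(x) = (x - 5)*(x - 1)^3, so the eigenvalues are known. The minimal polynomial is
  m_A(x) = Π_λ (x − λ)^{k_λ}
where k_λ is the size of the *largest* Jordan block for λ (equivalently, the smallest k with (A − λI)^k v = 0 for every generalised eigenvector v of λ).

  λ = 1: largest Jordan block has size 3, contributing (x − 1)^3
  λ = 5: largest Jordan block has size 1, contributing (x − 5)

So m_A(x) = (x - 5)*(x - 1)^3 = x^4 - 8*x^3 + 18*x^2 - 16*x + 5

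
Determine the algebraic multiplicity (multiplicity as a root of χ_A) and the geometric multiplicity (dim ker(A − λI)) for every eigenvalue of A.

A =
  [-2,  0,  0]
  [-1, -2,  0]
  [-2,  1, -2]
λ = -2: alg = 3, geom = 1

Step 1 — factor the characteristic polynomial to read off the algebraic multiplicities:
  χ_A(x) = (x + 2)^3

Step 2 — compute geometric multiplicities via the rank-nullity identity g(λ) = n − rank(A − λI):
  rank(A − (-2)·I) = 2, so dim ker(A − (-2)·I) = n − 2 = 1

Summary:
  λ = -2: algebraic multiplicity = 3, geometric multiplicity = 1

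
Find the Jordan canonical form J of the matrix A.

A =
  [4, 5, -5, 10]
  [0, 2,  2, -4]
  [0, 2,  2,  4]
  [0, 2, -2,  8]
J_2(4) ⊕ J_1(4) ⊕ J_1(4)

The characteristic polynomial is
  det(x·I − A) = x^4 - 16*x^3 + 96*x^2 - 256*x + 256 = (x - 4)^4

Eigenvalues and multiplicities (the geometric multiplicity of λ is n − rank(A − λI), which equals the number of Jordan blocks for λ):
  λ = 4: algebraic multiplicity = 4, geometric multiplicity = 3

Determining the block sizes for each eigenvalue:
  λ = 4: 3 blocks summing to 4 forces exactly one block of size 2 and the rest size 1 → block sizes [2, 1, 1]

Assembling the blocks gives a Jordan form
J =
  [4, 1, 0, 0]
  [0, 4, 0, 0]
  [0, 0, 4, 0]
  [0, 0, 0, 4]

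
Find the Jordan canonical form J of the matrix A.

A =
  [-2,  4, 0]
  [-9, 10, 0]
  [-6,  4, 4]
J_2(4) ⊕ J_1(4)

The characteristic polynomial is
  det(x·I − A) = x^3 - 12*x^2 + 48*x - 64 = (x - 4)^3

Eigenvalues and multiplicities (the geometric multiplicity of λ is n − rank(A − λI), which equals the number of Jordan blocks for λ):
  λ = 4: algebraic multiplicity = 3, geometric multiplicity = 2

Determining the block sizes for each eigenvalue:
  λ = 4: 2 blocks summing to 3 forces exactly one block of size 2 and the rest size 1 → block sizes [2, 1]

Assembling the blocks gives a Jordan form
J =
  [4, 1, 0]
  [0, 4, 0]
  [0, 0, 4]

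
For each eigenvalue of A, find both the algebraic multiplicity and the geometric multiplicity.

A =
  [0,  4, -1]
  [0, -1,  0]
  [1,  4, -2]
λ = -1: alg = 3, geom = 2

Step 1 — factor the characteristic polynomial to read off the algebraic multiplicities:
  χ_A(x) = (x + 1)^3

Step 2 — compute geometric multiplicities via the rank-nullity identity g(λ) = n − rank(A − λI):
  rank(A − (-1)·I) = 1, so dim ker(A − (-1)·I) = n − 1 = 2

Summary:
  λ = -1: algebraic multiplicity = 3, geometric multiplicity = 2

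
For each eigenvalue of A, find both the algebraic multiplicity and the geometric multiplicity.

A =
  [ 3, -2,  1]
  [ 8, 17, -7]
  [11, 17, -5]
λ = 5: alg = 3, geom = 1

Step 1 — factor the characteristic polynomial to read off the algebraic multiplicities:
  χ_A(x) = (x - 5)^3

Step 2 — compute geometric multiplicities via the rank-nullity identity g(λ) = n − rank(A − λI):
  rank(A − (5)·I) = 2, so dim ker(A − (5)·I) = n − 2 = 1

Summary:
  λ = 5: algebraic multiplicity = 3, geometric multiplicity = 1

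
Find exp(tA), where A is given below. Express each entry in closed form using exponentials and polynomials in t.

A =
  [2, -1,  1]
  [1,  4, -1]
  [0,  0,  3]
e^{tA} =
  [-t*exp(3*t) + exp(3*t), -t*exp(3*t), t*exp(3*t)]
  [t*exp(3*t), t*exp(3*t) + exp(3*t), -t*exp(3*t)]
  [0, 0, exp(3*t)]

Strategy: write A = P · J · P⁻¹ where J is a Jordan canonical form, so e^{tA} = P · e^{tJ} · P⁻¹, and e^{tJ} can be computed block-by-block.

A has Jordan form
J =
  [3, 1, 0]
  [0, 3, 0]
  [0, 0, 3]
(up to reordering of blocks).

Per-block formulas:
  For a 2×2 Jordan block J_2(3): exp(t · J_2(3)) = e^(3t)·(I + t·N), where N is the 2×2 nilpotent shift.
  For a 1×1 block at λ = 3: exp(t · [3]) = [e^(3t)].

After assembling e^{tJ} and conjugating by P, we get:

e^{tA} =
  [-t*exp(3*t) + exp(3*t), -t*exp(3*t), t*exp(3*t)]
  [t*exp(3*t), t*exp(3*t) + exp(3*t), -t*exp(3*t)]
  [0, 0, exp(3*t)]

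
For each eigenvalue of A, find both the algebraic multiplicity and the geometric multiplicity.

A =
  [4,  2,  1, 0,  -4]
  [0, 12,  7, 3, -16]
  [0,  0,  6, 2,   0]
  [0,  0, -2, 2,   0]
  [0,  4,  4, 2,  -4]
λ = 4: alg = 5, geom = 3

Step 1 — factor the characteristic polynomial to read off the algebraic multiplicities:
  χ_A(x) = (x - 4)^5

Step 2 — compute geometric multiplicities via the rank-nullity identity g(λ) = n − rank(A − λI):
  rank(A − (4)·I) = 2, so dim ker(A − (4)·I) = n − 2 = 3

Summary:
  λ = 4: algebraic multiplicity = 5, geometric multiplicity = 3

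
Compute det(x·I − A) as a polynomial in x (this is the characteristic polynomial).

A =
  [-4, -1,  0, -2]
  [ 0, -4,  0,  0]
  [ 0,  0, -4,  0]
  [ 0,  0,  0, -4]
x^4 + 16*x^3 + 96*x^2 + 256*x + 256

Expanding det(x·I − A) (e.g. by cofactor expansion or by noting that A is similar to its Jordan form J, which has the same characteristic polynomial as A) gives
  χ_A(x) = x^4 + 16*x^3 + 96*x^2 + 256*x + 256
which factors as (x + 4)^4. The eigenvalues (with algebraic multiplicities) are λ = -4 with multiplicity 4.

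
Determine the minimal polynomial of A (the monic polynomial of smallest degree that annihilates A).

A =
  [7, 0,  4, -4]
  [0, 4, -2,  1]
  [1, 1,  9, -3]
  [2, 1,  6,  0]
x^2 - 10*x + 25

The characteristic polynomial is χ_A(x) = (x - 5)^4, so the eigenvalues are known. The minimal polynomial is
  m_A(x) = Π_λ (x − λ)^{k_λ}
where k_λ is the size of the *largest* Jordan block for λ (equivalently, the smallest k with (A − λI)^k v = 0 for every generalised eigenvector v of λ).

  λ = 5: largest Jordan block has size 2, contributing (x − 5)^2

So m_A(x) = (x - 5)^2 = x^2 - 10*x + 25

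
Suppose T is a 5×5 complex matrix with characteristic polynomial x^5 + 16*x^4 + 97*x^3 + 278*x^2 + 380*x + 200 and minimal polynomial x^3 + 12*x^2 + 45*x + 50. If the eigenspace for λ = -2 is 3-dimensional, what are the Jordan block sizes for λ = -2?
Block sizes for λ = -2: [1, 1, 1]

Step 1 — from the characteristic polynomial, algebraic multiplicity of λ = -2 is 3. From dim ker(T − (-2)·I) = 3, there are exactly 3 Jordan blocks for λ = -2.
Step 2 — from the minimal polynomial, the factor (x + 2) tells us the largest block for λ = -2 has size 1.
Step 3 — with total size 3, 3 blocks, and largest block 1, the block sizes (in nonincreasing order) are [1, 1, 1].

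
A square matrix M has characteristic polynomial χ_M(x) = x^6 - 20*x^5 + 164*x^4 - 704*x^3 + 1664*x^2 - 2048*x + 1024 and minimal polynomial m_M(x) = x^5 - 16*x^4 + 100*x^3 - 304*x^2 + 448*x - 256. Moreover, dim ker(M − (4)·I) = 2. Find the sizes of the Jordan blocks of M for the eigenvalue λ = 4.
Block sizes for λ = 4: [3, 1]

Step 1 — from the characteristic polynomial, algebraic multiplicity of λ = 4 is 4. From dim ker(M − (4)·I) = 2, there are exactly 2 Jordan blocks for λ = 4.
Step 2 — from the minimal polynomial, the factor (x − 4)^3 tells us the largest block for λ = 4 has size 3.
Step 3 — with total size 4, 2 blocks, and largest block 3, the block sizes (in nonincreasing order) are [3, 1].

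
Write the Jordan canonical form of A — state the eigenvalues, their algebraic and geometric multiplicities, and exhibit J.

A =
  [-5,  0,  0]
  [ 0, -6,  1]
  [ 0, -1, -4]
J_2(-5) ⊕ J_1(-5)

The characteristic polynomial is
  det(x·I − A) = x^3 + 15*x^2 + 75*x + 125 = (x + 5)^3

Eigenvalues and multiplicities (the geometric multiplicity of λ is n − rank(A − λI), which equals the number of Jordan blocks for λ):
  λ = -5: algebraic multiplicity = 3, geometric multiplicity = 2

Determining the block sizes for each eigenvalue:
  λ = -5: 2 blocks summing to 3 forces exactly one block of size 2 and the rest size 1 → block sizes [2, 1]

Assembling the blocks gives a Jordan form
J =
  [-5,  1,  0]
  [ 0, -5,  0]
  [ 0,  0, -5]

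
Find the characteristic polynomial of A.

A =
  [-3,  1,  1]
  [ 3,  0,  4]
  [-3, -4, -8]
x^3 + 11*x^2 + 40*x + 48

Expanding det(x·I − A) (e.g. by cofactor expansion or by noting that A is similar to its Jordan form J, which has the same characteristic polynomial as A) gives
  χ_A(x) = x^3 + 11*x^2 + 40*x + 48
which factors as (x + 3)*(x + 4)^2. The eigenvalues (with algebraic multiplicities) are λ = -4 with multiplicity 2, λ = -3 with multiplicity 1.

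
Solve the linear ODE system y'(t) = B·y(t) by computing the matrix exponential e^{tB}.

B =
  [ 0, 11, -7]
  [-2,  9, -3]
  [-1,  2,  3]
e^{tB} =
  [t^2*exp(4*t)/2 - 4*t*exp(4*t) + exp(4*t), -3*t^2*exp(4*t)/2 + 11*t*exp(4*t), t^2*exp(4*t) - 7*t*exp(4*t)]
  [t^2*exp(4*t)/2 - 2*t*exp(4*t), -3*t^2*exp(4*t)/2 + 5*t*exp(4*t) + exp(4*t), t^2*exp(4*t) - 3*t*exp(4*t)]
  [t^2*exp(4*t)/2 - t*exp(4*t), -3*t^2*exp(4*t)/2 + 2*t*exp(4*t), t^2*exp(4*t) - t*exp(4*t) + exp(4*t)]

Strategy: write B = P · J · P⁻¹ where J is a Jordan canonical form, so e^{tB} = P · e^{tJ} · P⁻¹, and e^{tJ} can be computed block-by-block.

B has Jordan form
J =
  [4, 1, 0]
  [0, 4, 1]
  [0, 0, 4]
(up to reordering of blocks).

Per-block formulas:
  For a 3×3 Jordan block J_3(4): exp(t · J_3(4)) = e^(4t)·(I + t·N + (t^2/2)·N^2), where N is the 3×3 nilpotent shift.

After assembling e^{tJ} and conjugating by P, we get:

e^{tB} =
  [t^2*exp(4*t)/2 - 4*t*exp(4*t) + exp(4*t), -3*t^2*exp(4*t)/2 + 11*t*exp(4*t), t^2*exp(4*t) - 7*t*exp(4*t)]
  [t^2*exp(4*t)/2 - 2*t*exp(4*t), -3*t^2*exp(4*t)/2 + 5*t*exp(4*t) + exp(4*t), t^2*exp(4*t) - 3*t*exp(4*t)]
  [t^2*exp(4*t)/2 - t*exp(4*t), -3*t^2*exp(4*t)/2 + 2*t*exp(4*t), t^2*exp(4*t) - t*exp(4*t) + exp(4*t)]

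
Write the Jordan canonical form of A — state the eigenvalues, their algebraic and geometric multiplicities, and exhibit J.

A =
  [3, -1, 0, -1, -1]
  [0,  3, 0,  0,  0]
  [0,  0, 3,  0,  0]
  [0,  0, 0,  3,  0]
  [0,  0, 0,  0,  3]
J_2(3) ⊕ J_1(3) ⊕ J_1(3) ⊕ J_1(3)

The characteristic polynomial is
  det(x·I − A) = x^5 - 15*x^4 + 90*x^3 - 270*x^2 + 405*x - 243 = (x - 3)^5

Eigenvalues and multiplicities (the geometric multiplicity of λ is n − rank(A − λI), which equals the number of Jordan blocks for λ):
  λ = 3: algebraic multiplicity = 5, geometric multiplicity = 4

Determining the block sizes for each eigenvalue:
  λ = 3: 4 blocks summing to 5 forces exactly one block of size 2 and the rest size 1 → block sizes [2, 1, 1, 1]

Assembling the blocks gives a Jordan form
J =
  [3, 1, 0, 0, 0]
  [0, 3, 0, 0, 0]
  [0, 0, 3, 0, 0]
  [0, 0, 0, 3, 0]
  [0, 0, 0, 0, 3]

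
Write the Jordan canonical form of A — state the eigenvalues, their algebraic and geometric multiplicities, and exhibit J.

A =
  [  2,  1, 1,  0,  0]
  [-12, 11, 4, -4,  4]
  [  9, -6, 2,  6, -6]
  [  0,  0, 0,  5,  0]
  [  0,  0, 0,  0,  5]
J_3(5) ⊕ J_1(5) ⊕ J_1(5)

The characteristic polynomial is
  det(x·I − A) = x^5 - 25*x^4 + 250*x^3 - 1250*x^2 + 3125*x - 3125 = (x - 5)^5

Eigenvalues and multiplicities (the geometric multiplicity of λ is n − rank(A − λI), which equals the number of Jordan blocks for λ):
  λ = 5: algebraic multiplicity = 5, geometric multiplicity = 3

Determining the block sizes for each eigenvalue:
  λ = 5: with am = 5 and gm = 3, the partition is not yet determined (e.g. several partitions of 5 into 3 parts exist). Let N = A − (5)·I. Computing rank(N^1) = 2, rank(N^2) = 1, rank(N^3) = 0; the number of blocks of size ≥ j is rank(N^{j−1}) − rank(N^j), giving [3, 1, 1]. So we have 1 block(s) of size 3, 2 block(s) of size 1 → block sizes [3, 1, 1]

Assembling the blocks gives a Jordan form
J =
  [5, 1, 0, 0, 0]
  [0, 5, 1, 0, 0]
  [0, 0, 5, 0, 0]
  [0, 0, 0, 5, 0]
  [0, 0, 0, 0, 5]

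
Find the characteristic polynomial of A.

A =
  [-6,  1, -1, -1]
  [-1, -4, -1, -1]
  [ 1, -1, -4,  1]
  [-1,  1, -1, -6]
x^4 + 20*x^3 + 150*x^2 + 500*x + 625

Expanding det(x·I − A) (e.g. by cofactor expansion or by noting that A is similar to its Jordan form J, which has the same characteristic polynomial as A) gives
  χ_A(x) = x^4 + 20*x^3 + 150*x^2 + 500*x + 625
which factors as (x + 5)^4. The eigenvalues (with algebraic multiplicities) are λ = -5 with multiplicity 4.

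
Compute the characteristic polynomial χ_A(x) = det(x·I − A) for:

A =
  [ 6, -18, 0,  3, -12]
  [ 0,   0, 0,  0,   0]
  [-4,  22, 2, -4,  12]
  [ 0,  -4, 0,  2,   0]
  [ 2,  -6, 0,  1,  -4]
x^5 - 6*x^4 + 12*x^3 - 8*x^2

Expanding det(x·I − A) (e.g. by cofactor expansion or by noting that A is similar to its Jordan form J, which has the same characteristic polynomial as A) gives
  χ_A(x) = x^5 - 6*x^4 + 12*x^3 - 8*x^2
which factors as x^2*(x - 2)^3. The eigenvalues (with algebraic multiplicities) are λ = 0 with multiplicity 2, λ = 2 with multiplicity 3.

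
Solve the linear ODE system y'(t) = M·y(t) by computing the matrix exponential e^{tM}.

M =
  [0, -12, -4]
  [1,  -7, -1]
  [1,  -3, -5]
e^{tM} =
  [4*t*exp(-4*t) + exp(-4*t), -12*t*exp(-4*t), -4*t*exp(-4*t)]
  [t*exp(-4*t), -3*t*exp(-4*t) + exp(-4*t), -t*exp(-4*t)]
  [t*exp(-4*t), -3*t*exp(-4*t), -t*exp(-4*t) + exp(-4*t)]

Strategy: write M = P · J · P⁻¹ where J is a Jordan canonical form, so e^{tM} = P · e^{tJ} · P⁻¹, and e^{tJ} can be computed block-by-block.

M has Jordan form
J =
  [-4,  1,  0]
  [ 0, -4,  0]
  [ 0,  0, -4]
(up to reordering of blocks).

Per-block formulas:
  For a 1×1 block at λ = -4: exp(t · [-4]) = [e^(-4t)].
  For a 2×2 Jordan block J_2(-4): exp(t · J_2(-4)) = e^(-4t)·(I + t·N), where N is the 2×2 nilpotent shift.

After assembling e^{tJ} and conjugating by P, we get:

e^{tM} =
  [4*t*exp(-4*t) + exp(-4*t), -12*t*exp(-4*t), -4*t*exp(-4*t)]
  [t*exp(-4*t), -3*t*exp(-4*t) + exp(-4*t), -t*exp(-4*t)]
  [t*exp(-4*t), -3*t*exp(-4*t), -t*exp(-4*t) + exp(-4*t)]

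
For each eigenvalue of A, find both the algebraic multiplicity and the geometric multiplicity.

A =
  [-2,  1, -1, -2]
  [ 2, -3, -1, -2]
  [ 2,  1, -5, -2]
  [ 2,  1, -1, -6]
λ = -4: alg = 4, geom = 3

Step 1 — factor the characteristic polynomial to read off the algebraic multiplicities:
  χ_A(x) = (x + 4)^4

Step 2 — compute geometric multiplicities via the rank-nullity identity g(λ) = n − rank(A − λI):
  rank(A − (-4)·I) = 1, so dim ker(A − (-4)·I) = n − 1 = 3

Summary:
  λ = -4: algebraic multiplicity = 4, geometric multiplicity = 3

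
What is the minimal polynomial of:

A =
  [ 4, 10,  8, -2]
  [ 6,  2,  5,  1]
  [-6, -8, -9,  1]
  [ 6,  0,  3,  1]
x^3 - 12*x - 16

The characteristic polynomial is χ_A(x) = (x - 4)*(x + 2)^3, so the eigenvalues are known. The minimal polynomial is
  m_A(x) = Π_λ (x − λ)^{k_λ}
where k_λ is the size of the *largest* Jordan block for λ (equivalently, the smallest k with (A − λI)^k v = 0 for every generalised eigenvector v of λ).

  λ = -2: largest Jordan block has size 2, contributing (x + 2)^2
  λ = 4: largest Jordan block has size 1, contributing (x − 4)

So m_A(x) = (x - 4)*(x + 2)^2 = x^3 - 12*x - 16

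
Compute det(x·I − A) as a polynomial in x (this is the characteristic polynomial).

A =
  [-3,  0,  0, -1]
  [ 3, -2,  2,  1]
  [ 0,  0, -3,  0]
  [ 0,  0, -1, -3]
x^4 + 11*x^3 + 45*x^2 + 81*x + 54

Expanding det(x·I − A) (e.g. by cofactor expansion or by noting that A is similar to its Jordan form J, which has the same characteristic polynomial as A) gives
  χ_A(x) = x^4 + 11*x^3 + 45*x^2 + 81*x + 54
which factors as (x + 2)*(x + 3)^3. The eigenvalues (with algebraic multiplicities) are λ = -3 with multiplicity 3, λ = -2 with multiplicity 1.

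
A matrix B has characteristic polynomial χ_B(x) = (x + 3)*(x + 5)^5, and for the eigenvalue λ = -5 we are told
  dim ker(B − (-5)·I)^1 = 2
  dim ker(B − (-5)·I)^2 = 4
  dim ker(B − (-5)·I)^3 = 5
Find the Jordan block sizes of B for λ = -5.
Block sizes for λ = -5: [3, 2]

From the dimensions of kernels of powers, the number of Jordan blocks of size at least j is d_j − d_{j−1} where d_j = dim ker(N^j) (with d_0 = 0). Computing the differences gives [2, 2, 1].
The number of blocks of size exactly k is (#blocks of size ≥ k) − (#blocks of size ≥ k + 1), so the partition is: 1 block(s) of size 2, 1 block(s) of size 3.
In nonincreasing order the block sizes are [3, 2].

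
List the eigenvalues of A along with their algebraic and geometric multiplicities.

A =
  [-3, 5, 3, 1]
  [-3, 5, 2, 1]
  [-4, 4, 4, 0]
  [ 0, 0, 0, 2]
λ = 2: alg = 4, geom = 2

Step 1 — factor the characteristic polynomial to read off the algebraic multiplicities:
  χ_A(x) = (x - 2)^4

Step 2 — compute geometric multiplicities via the rank-nullity identity g(λ) = n − rank(A − λI):
  rank(A − (2)·I) = 2, so dim ker(A − (2)·I) = n − 2 = 2

Summary:
  λ = 2: algebraic multiplicity = 4, geometric multiplicity = 2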